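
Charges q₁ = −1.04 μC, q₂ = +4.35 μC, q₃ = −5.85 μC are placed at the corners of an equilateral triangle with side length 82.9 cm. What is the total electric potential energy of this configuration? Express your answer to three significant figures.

The work to assemble the configuration equals its total potential energy, U = Σ kqᵢqⱼ/rᵢⱼ over all pairs.
All three pair separations equal the side length, 0.829 m.
U = (-0.0491) + (0.0660) + (-0.276) = -0.259 J.

-0.259 J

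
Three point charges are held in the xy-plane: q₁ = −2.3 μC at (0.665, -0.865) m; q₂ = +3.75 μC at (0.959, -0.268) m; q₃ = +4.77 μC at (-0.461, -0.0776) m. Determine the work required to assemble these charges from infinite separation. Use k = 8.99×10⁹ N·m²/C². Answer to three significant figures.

The assembly work is the sum of pairwise potential energies, U = Σ_{i<j} kqᵢqⱼ/rᵢⱼ.
Pair separations: r₁₂ = 0.665 m, r₁₃ = 1.37 m, r₂₃ = 1.43 m.
U = (-0.117) + (-0.0718) + (0.112) = -0.0761 J.

-0.0761 J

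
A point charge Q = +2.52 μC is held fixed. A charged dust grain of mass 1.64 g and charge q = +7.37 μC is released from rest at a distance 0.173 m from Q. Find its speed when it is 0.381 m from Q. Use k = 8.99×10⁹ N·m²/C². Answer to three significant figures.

Only the electrostatic force acts, so mechanical energy is conserved: ½mv² = U₁ − U₂ = kQq(1/r₁ − 1/r₂).
U₁ − U₂ = (8.99×10⁹ N·m²/C²)(2.52×10⁻⁶ C)(7.37×10⁻⁶ C)(1/0.173 − 1/0.381) = 0.527 J.
v = √(2·0.527/1.64×10⁻³) = 25.3 m/s.

25.3 m/s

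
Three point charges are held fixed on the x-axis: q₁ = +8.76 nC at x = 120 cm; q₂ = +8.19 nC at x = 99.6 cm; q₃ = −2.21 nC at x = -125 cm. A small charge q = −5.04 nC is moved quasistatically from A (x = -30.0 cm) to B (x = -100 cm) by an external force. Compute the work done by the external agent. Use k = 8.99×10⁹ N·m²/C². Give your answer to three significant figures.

For quasistatic motion the external work equals the change in potential energy: W_ext = qΔV = q(V_B − V_A).
At A: distances to the source charges are 1.50 m, 1.30 m, 0.950 m; V_A = Σ kqᵢ/rᵢ = 88.4 V.
At B: distances to the source charges are 2.20 m, 2.00 m, 0.250 m; V_B = Σ kqᵢ/rᵢ = -6.79 V.
ΔV = V_B − V_A = -95.2 V.
W_ext = qΔV = (-5.04×10⁻⁹ C)(-95.2 V) = 4.80×10⁻⁷ J.

4.80×10⁻⁷ J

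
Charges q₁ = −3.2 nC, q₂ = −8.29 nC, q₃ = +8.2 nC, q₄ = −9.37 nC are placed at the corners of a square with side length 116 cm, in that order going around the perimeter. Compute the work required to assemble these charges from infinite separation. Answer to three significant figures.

-4.02×10⁻⁷ J

The assembly work is the sum of pairwise potential energies, U = Σ_{i<j} kqᵢqⱼ/rᵢⱼ.
The four side pairs have separation 1.16 m and the two diagonal pairs 1.64 m.
Summing all 6 pair terms gives U = -4.02×10⁻⁷ J.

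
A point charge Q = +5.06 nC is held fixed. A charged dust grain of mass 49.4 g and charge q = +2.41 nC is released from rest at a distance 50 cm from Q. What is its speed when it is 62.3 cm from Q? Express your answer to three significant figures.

1.32×10⁻³ m/s

Only the electrostatic force acts, so mechanical energy is conserved: ½mv² = U₁ − U₂ = kQq(1/r₁ − 1/r₂).
U₁ − U₂ = (8.99×10⁹ N·m²/C²)(5.06×10⁻⁹ C)(2.41×10⁻⁹ C)(1/0.500 − 1/0.623) = 4.33×10⁻⁸ J.
v = √(2·4.33×10⁻⁸/0.0494) = 1.32×10⁻³ m/s.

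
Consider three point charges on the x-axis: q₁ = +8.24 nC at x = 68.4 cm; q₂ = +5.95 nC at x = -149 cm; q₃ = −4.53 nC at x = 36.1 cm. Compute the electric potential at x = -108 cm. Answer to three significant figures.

The total potential is the scalar sum of each charge's contribution, V = Σ kqᵢ/rᵢ.
Distances from the field point to each charge: r₁ = 1.76 m, r₂ = 0.410 m, r₃ = 1.44 m.
V = k[(8.24×10⁻⁹)/(1.76) + (5.95×10⁻⁹)/(0.410) + (-4.53×10⁻⁹)/(1.44)] = 144 V.

144 V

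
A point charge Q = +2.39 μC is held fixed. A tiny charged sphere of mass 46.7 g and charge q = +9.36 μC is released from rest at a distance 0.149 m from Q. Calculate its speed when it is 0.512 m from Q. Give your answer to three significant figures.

6.40 m/s

Only the electrostatic force acts, so mechanical energy is conserved: ½mv² = U₁ − U₂ = kQq(1/r₁ − 1/r₂).
U₁ − U₂ = (8.99×10⁹ N·m²/C²)(2.39×10⁻⁶ C)(9.36×10⁻⁶ C)(1/0.149 − 1/0.512) = 0.957 J.
v = √(2·0.957/0.0467) = 6.40 m/s.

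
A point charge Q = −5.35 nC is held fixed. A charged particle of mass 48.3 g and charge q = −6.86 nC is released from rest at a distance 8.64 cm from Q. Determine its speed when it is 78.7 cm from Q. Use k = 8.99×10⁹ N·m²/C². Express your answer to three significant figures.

0.0119 m/s

Only the electrostatic force acts, so mechanical energy is conserved: ½mv² = U₁ − U₂ = kQq(1/r₁ − 1/r₂).
U₁ − U₂ = (8.99×10⁹ N·m²/C²)(-5.35×10⁻⁹ C)(-6.86×10⁻⁹ C)(1/0.0864 − 1/0.787) = 3.40×10⁻⁶ J.
v = √(2·3.40×10⁻⁶/0.0483) = 0.0119 m/s.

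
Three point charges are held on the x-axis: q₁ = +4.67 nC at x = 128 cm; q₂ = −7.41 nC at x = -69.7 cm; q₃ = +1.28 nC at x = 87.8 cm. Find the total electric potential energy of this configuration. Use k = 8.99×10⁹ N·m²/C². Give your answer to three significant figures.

The work to assemble the configuration equals its total potential energy, U = Σ kqᵢqⱼ/rᵢⱼ over all pairs.
Pair separations: r₁₂ = 1.98 m, r₁₃ = 0.402 m, r₂₃ = 1.58 m.
U = (-1.57×10⁻⁷) + (1.34×10⁻⁷) + (-5.41×10⁻⁸) = -7.78×10⁻⁸ J.

-7.78×10⁻⁸ J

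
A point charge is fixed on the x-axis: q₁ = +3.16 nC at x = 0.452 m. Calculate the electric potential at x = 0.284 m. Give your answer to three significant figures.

Electric potential is a scalar, so the contributions from each charge add algebraically: V = Σ kqᵢ/rᵢ.
V = k[(3.16×10⁻⁹)/(0.168)] = 169 V.

169 V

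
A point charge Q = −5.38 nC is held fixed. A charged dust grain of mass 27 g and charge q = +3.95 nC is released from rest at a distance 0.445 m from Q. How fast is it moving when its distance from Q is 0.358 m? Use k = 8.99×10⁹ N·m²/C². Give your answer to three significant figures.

Only the electrostatic force acts, so mechanical energy is conserved: ½mv² = U₁ − U₂ = kQq(1/r₁ − 1/r₂).
U₁ − U₂ = (8.99×10⁹ N·m²/C²)(-5.38×10⁻⁹ C)(3.95×10⁻⁹ C)(1/0.445 − 1/0.358) = 1.04×10⁻⁷ J.
v = √(2·1.04×10⁻⁷/0.0270) = 2.78×10⁻³ m/s.

2.78×10⁻³ m/s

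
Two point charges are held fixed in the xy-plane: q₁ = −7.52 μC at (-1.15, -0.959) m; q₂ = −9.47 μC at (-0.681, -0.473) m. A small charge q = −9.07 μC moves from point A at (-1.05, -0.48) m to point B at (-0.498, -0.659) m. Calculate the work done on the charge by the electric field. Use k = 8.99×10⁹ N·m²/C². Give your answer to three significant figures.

-0.468 J

The work done by the electric force is W_field = −ΔU = −q(V_B − V_A) = q(V_A − V_B).
At A: distances to the source charges are 0.489 m, 0.369 m; V_A = Σ kqᵢ/rᵢ = -3.69×10⁵ V.
At B: distances to the source charges are 0.718 m, 0.261 m; V_B = Σ kqᵢ/rᵢ = -4.20×10⁵ V.
ΔV = V_B − V_A = -5.16×10⁴ V.
W_field = −qΔV = −(-9.07×10⁻⁶ C)(-5.16×10⁴ V) = -0.468 J.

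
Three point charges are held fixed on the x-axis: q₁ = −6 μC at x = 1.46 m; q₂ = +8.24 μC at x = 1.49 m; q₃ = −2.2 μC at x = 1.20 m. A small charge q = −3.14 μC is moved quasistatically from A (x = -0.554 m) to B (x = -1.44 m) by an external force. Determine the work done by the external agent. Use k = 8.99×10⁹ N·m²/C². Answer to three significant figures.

For quasistatic motion the external work equals the change in potential energy: W_ext = qΔV = q(V_B − V_A).
At A: distances to the source charges are 2.01 m, 2.04 m, 1.75 m; V_A = Σ kqᵢ/rᵢ = -1820 V.
At B: distances to the source charges are 2.90 m, 2.93 m, 2.64 m; V_B = Σ kqᵢ/rᵢ = -809 V.
ΔV = V_B − V_A = 1010 V.
W_ext = qΔV = (-3.14×10⁻⁶ C)(1010 V) = -3.16×10⁻³ J.

-3.16×10⁻³ J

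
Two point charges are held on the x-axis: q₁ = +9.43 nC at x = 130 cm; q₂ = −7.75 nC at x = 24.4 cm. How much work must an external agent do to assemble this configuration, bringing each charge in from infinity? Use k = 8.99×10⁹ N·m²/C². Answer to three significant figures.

The assembly work is the sum of pairwise potential energies, U = Σ_{i<j} kqᵢqⱼ/rᵢⱼ.
Pair separations: r₁₂ = 1.06 m.
U = (-6.22×10⁻⁷) = -6.22×10⁻⁷ J.

-6.22×10⁻⁷ J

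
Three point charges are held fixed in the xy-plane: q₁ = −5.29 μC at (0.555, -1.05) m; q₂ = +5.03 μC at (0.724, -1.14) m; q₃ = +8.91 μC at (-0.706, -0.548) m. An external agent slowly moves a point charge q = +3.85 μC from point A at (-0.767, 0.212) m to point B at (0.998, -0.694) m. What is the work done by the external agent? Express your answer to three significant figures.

-0.200 J

For quasistatic motion the external work equals the change in potential energy: W_ext = qΔV = q(V_B − V_A).
At A: distances to the source charges are 1.83 m, 2.01 m, 0.762 m; V_A = Σ kqᵢ/rᵢ = 1.02×10⁵ V.
At B: distances to the source charges are 0.568 m, 0.523 m, 1.71 m; V_B = Σ kqᵢ/rᵢ = 4.95×10⁴ V.
ΔV = V_B − V_A = -5.20×10⁴ V.
W_ext = qΔV = (3.85×10⁻⁶ C)(-5.20×10⁴ V) = -0.200 J.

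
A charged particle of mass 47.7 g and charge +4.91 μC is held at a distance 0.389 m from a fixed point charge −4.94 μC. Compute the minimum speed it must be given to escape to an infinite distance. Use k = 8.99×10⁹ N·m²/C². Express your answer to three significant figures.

4.85 m/s

To just escape, total mechanical energy must reach zero at infinity: ½mv²_min + U = 0, so ½mv²_min = −U = |kQq|/r.
|U| = |kQq|/r = (8.99×10⁹ N·m²/C²)(4.94×10⁻⁶)(4.91×10⁻⁶)/(0.389) = 0.561 J.
v_min = √(2|U|/m) = √(2·0.561/0.0477) = 4.85 m/s.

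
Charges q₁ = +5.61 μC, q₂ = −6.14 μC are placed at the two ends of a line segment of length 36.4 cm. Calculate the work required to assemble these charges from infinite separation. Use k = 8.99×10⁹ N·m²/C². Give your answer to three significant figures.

The work to assemble the configuration equals its total potential energy, U = Σ kqᵢqⱼ/rᵢⱼ over all pairs.
The separation is r = 0.364 m.
U = (-0.851) = -0.851 J.

-0.851 J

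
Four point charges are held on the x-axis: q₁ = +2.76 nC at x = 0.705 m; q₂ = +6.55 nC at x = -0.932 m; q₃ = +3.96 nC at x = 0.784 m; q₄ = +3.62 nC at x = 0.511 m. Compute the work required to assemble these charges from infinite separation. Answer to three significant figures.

The work to assemble the configuration equals its total potential energy, U = Σ kqᵢqⱼ/rᵢⱼ over all pairs.
Pair separations: r₁₂ = 1.64 m, r₁₃ = 0.0790 m, r₁₄ = 0.194 m, r₂₃ = 1.72 m, r₂₄ = 1.44 m, r₃₄ = 0.273 m.
Summing all 6 pair terms gives U = 2.56×10⁻⁶ J.

2.56×10⁻⁶ J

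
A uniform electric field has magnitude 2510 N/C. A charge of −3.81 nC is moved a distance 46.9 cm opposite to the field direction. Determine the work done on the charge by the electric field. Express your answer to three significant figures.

The potential change for a displacement 46.9 cm opposite to the field direction is ΔV = +Ed = 1180 V.
W_field = −qΔV = 4.49×10⁻⁶ J.

4.49×10⁻⁶ J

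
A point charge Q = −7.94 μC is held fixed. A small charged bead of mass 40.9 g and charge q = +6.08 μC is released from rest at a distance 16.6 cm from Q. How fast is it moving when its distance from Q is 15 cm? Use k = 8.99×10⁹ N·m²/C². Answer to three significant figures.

3.69 m/s

Only the electrostatic force acts, so mechanical energy is conserved: ½mv² = U₁ − U₂ = kQq(1/r₁ − 1/r₂).
U₁ − U₂ = (8.99×10⁹ N·m²/C²)(-7.94×10⁻⁶ C)(6.08×10⁻⁶ C)(1/0.166 − 1/0.150) = 0.279 J.
v = √(2·0.279/0.0409) = 3.69 m/s.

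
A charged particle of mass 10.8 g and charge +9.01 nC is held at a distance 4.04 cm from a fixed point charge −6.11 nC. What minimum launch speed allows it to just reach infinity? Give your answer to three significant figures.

0.0476 m/s

To just escape, total mechanical energy must reach zero at infinity: ½mv²_min + U = 0, so ½mv²_min = −U = |kQq|/r.
|U| = |kQq|/r = (8.99×10⁹ N·m²/C²)(6.11×10⁻⁹)(9.01×10⁻⁹)/(0.0404) = 1.23×10⁻⁵ J.
v_min = √(2|U|/m) = √(2·1.23×10⁻⁵/0.0108) = 0.0476 m/s.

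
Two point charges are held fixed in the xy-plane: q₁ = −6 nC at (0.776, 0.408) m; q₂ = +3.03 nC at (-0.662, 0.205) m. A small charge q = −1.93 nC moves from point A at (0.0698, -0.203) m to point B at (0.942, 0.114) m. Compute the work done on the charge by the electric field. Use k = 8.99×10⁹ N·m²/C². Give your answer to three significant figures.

The work done by the electric force is W_field = −ΔU = −q(V_B − V_A) = q(V_A − V_B).
At A: distances to the source charges are 0.934 m, 0.838 m; V_A = Σ kqᵢ/rᵢ = -25.3 V.
At B: distances to the source charges are 0.338 m, 1.61 m; V_B = Σ kqᵢ/rᵢ = -143 V.
ΔV = V_B − V_A = -118 V.
W_field = −qΔV = −(-1.93×10⁻⁹ C)(-118 V) = -2.27×10⁻⁷ J.

-2.27×10⁻⁷ J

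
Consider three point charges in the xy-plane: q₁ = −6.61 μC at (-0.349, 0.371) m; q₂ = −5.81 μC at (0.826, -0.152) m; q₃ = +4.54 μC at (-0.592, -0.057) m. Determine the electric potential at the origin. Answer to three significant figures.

The total potential is the scalar sum of each charge's contribution, V = Σ kqᵢ/rᵢ.
Distances from the field point to each charge: r₁ = 0.509 m, r₂ = 0.840 m, r₃ = 0.595 m.
V = k[(-6.61×10⁻⁶)/(0.509) + (-5.81×10⁻⁶)/(0.840) + (4.54×10⁻⁶)/(0.595)] = -1.10×10⁵ V.

-1.10×10⁵ V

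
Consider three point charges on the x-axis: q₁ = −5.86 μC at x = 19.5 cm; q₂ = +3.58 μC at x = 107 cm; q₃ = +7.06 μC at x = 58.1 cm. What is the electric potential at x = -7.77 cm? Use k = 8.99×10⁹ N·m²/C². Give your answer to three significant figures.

-6.88×10⁴ V

The total potential is the scalar sum of each charge's contribution, V = Σ kqᵢ/rᵢ.
Distances from the field point to each charge: r₁ = 0.273 m, r₂ = 1.15 m, r₃ = 0.659 m.
V = k[(-5.86×10⁻⁶)/(0.273) + (3.58×10⁻⁶)/(1.15) + (7.06×10⁻⁶)/(0.659)] = -6.88×10⁴ V.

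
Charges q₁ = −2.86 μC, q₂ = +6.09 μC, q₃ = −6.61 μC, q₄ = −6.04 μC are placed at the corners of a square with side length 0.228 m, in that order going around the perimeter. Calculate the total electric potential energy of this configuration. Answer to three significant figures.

The work to assemble the configuration equals its total potential energy, U = Σ kqᵢqⱼ/rᵢⱼ over all pairs.
The four side pairs have separation 0.228 m and the two diagonal pairs 0.322 m.
Summing all 6 pair terms gives U = -0.517 J.

-0.517 J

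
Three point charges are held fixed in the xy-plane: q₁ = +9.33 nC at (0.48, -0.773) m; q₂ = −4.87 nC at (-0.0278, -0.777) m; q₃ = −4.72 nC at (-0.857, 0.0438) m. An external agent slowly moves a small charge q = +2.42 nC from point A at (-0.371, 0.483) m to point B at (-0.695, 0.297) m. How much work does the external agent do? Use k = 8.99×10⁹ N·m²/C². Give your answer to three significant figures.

-1.94×10⁻⁷ J

For quasistatic motion the external work equals the change in potential energy: W_ext = qΔV = q(V_B − V_A).
At A: distances to the source charges are 1.52 m, 1.31 m, 0.655 m; V_A = Σ kqᵢ/rᵢ = -43.0 V.
At B: distances to the source charges are 1.59 m, 1.26 m, 0.301 m; V_B = Σ kqᵢ/rᵢ = -123 V.
ΔV = V_B − V_A = -80.0 V.
W_ext = qΔV = (2.42×10⁻⁹ C)(-80.0 V) = -1.94×10⁻⁷ J.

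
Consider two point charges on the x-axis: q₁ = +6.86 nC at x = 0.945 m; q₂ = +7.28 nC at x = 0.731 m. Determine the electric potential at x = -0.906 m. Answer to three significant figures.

73.3 V

Electric potential is a scalar, so the contributions from each charge add algebraically: V = Σ kqᵢ/rᵢ.
Distances from the field point to each charge: r₁ = 1.85 m, r₂ = 1.64 m.
V = k[(6.86×10⁻⁹)/(1.85) + (7.28×10⁻⁹)/(1.64)] = 73.3 V.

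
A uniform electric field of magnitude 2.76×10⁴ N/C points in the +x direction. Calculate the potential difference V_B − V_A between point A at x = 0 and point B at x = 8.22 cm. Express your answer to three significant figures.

In a uniform field, potential decreases in the direction of E: V_B − V_A = −E·Δx.
V_B − V_A = −(2.76×10⁴ V/m)(0.0822 m) = -2270 V.

-2270 V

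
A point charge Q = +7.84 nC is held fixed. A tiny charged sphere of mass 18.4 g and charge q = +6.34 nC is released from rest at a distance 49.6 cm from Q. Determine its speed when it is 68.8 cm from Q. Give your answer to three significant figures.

5.23×10⁻³ m/s

Only the electrostatic force acts, so mechanical energy is conserved: ½mv² = U₁ − U₂ = kQq(1/r₁ − 1/r₂).
U₁ − U₂ = (8.99×10⁹ N·m²/C²)(7.84×10⁻⁹ C)(6.34×10⁻⁹ C)(1/0.496 − 1/0.688) = 2.51×10⁻⁷ J.
v = √(2·2.51×10⁻⁷/0.0184) = 5.23×10⁻³ m/s.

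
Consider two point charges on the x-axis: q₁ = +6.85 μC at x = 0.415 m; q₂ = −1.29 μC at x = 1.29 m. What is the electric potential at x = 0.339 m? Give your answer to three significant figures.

Electric potential is a scalar, so the contributions from each charge add algebraically: V = Σ kqᵢ/rᵢ.
Distances from the field point to each charge: r₁ = 0.0760 m, r₂ = 0.951 m.
V = k[(6.85×10⁻⁶)/(0.0760) + (-1.29×10⁻⁶)/(0.951)] = 7.98×10⁵ V.

7.98×10⁵ V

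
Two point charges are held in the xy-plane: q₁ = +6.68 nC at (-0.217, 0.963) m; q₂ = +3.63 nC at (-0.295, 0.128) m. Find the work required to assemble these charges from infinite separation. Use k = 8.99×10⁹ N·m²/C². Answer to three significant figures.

2.60×10⁻⁷ J

The assembly work is the sum of pairwise potential energies, U = Σ_{i<j} kqᵢqⱼ/rᵢⱼ.
Pair separations: r₁₂ = 0.839 m.
U = (2.60×10⁻⁷) = 2.60×10⁻⁷ J.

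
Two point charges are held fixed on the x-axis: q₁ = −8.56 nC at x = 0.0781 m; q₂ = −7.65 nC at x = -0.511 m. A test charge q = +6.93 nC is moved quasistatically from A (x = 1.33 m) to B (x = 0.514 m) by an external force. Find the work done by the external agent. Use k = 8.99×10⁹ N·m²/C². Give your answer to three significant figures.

For quasistatic motion the external work equals the change in potential energy: W_ext = qΔV = q(V_B − V_A).
At A: distances to the source charges are 1.25 m, 1.84 m; V_A = Σ kqᵢ/rᵢ = -98.8 V.
At B: distances to the source charges are 0.436 m, 1.02 m; V_B = Σ kqᵢ/rᵢ = -244 V.
ΔV = V_B − V_A = -145 V.
W_ext = qΔV = (6.93×10⁻⁹ C)(-145 V) = -1.00×10⁻⁶ J.

-1.00×10⁻⁶ J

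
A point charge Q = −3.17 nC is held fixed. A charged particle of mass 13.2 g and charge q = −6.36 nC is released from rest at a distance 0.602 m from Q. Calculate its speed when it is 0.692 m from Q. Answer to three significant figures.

Only the electrostatic force acts, so mechanical energy is conserved: ½mv² = U₁ − U₂ = kQq(1/r₁ − 1/r₂).
U₁ − U₂ = (8.99×10⁹ N·m²/C²)(-3.17×10⁻⁹ C)(-6.36×10⁻⁹ C)(1/0.602 − 1/0.692) = 3.92×10⁻⁸ J.
v = √(2·3.92×10⁻⁸/0.0132) = 2.44×10⁻³ m/s.

2.44×10⁻³ m/s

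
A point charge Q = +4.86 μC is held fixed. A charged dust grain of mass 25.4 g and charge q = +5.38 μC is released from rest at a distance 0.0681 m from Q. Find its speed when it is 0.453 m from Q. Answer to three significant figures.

Only the electrostatic force acts, so mechanical energy is conserved: ½mv² = U₁ − U₂ = kQq(1/r₁ − 1/r₂).
U₁ − U₂ = (8.99×10⁹ N·m²/C²)(4.86×10⁻⁶ C)(5.38×10⁻⁶ C)(1/0.0681 − 1/0.453) = 2.93 J.
v = √(2·2.93/0.0254) = 15.2 m/s.

15.2 m/s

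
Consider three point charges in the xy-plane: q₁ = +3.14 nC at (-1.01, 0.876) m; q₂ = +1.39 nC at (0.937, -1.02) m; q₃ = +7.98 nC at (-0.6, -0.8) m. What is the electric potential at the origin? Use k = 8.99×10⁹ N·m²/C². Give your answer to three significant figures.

Electric potential is a scalar, so the contributions from each charge add algebraically: V = Σ kqᵢ/rᵢ.
Distances from the field point to each charge: r₁ = 1.34 m, r₂ = 1.39 m, r₃ = 1.00 m.
V = k[(3.14×10⁻⁹)/(1.34) + (1.39×10⁻⁹)/(1.39) + (7.98×10⁻⁹)/(1.00)] = 102 V.

102 V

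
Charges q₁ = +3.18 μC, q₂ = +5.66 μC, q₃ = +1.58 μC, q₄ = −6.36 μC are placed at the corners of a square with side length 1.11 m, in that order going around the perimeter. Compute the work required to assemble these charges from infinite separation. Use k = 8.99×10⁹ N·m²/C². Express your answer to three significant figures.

The assembly work is the sum of pairwise potential energies, U = Σ_{i<j} kqᵢqⱼ/rᵢⱼ.
The four side pairs have separation 1.11 m and the two diagonal pairs 1.57 m.
Summing all 6 pair terms gives U = -0.204 J.

-0.204 J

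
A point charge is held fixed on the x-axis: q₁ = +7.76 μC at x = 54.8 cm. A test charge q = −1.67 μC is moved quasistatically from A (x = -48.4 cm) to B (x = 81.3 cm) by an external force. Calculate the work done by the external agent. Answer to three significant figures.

For quasistatic motion the external work equals the change in potential energy: W_ext = qΔV = q(V_B − V_A).
At A: distance to the source charge is 1.03 m; V_A = kq₁/r = 6.76×10⁴ V.
At B: distance to the source charge is 0.265 m; V_B = kq₁/r = 2.63×10⁵ V.
ΔV = V_B − V_A = 1.96×10⁵ V.
W_ext = qΔV = (-1.67×10⁻⁶ C)(1.96×10⁵ V) = -0.327 J.

-0.327 J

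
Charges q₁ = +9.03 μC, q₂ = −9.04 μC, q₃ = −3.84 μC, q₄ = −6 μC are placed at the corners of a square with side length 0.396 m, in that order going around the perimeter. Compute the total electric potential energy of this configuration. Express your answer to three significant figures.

The assembly work is the sum of pairwise potential energies, U = Σ_{i<j} kqᵢqⱼ/rᵢⱼ.
The four side pairs have separation 0.396 m and the two diagonal pairs 0.560 m.
Summing all 6 pair terms gives U = -1.46 J.

-1.46 J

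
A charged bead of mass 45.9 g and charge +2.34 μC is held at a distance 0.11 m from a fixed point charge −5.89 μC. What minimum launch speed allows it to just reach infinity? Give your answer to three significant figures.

7.01 m/s

To just escape, total mechanical energy must reach zero at infinity: ½mv²_min + U = 0, so ½mv²_min = −U = |kQq|/r.
|U| = |kQq|/r = (8.99×10⁹ N·m²/C²)(5.89×10⁻⁶)(2.34×10⁻⁶)/(0.110) = 1.13 J.
v_min = √(2|U|/m) = √(2·1.13/0.0459) = 7.01 m/s.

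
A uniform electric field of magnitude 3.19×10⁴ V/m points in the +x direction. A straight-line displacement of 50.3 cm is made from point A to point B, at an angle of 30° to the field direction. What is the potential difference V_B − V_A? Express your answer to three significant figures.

-1.39×10⁴ V

Only the component of displacement along E changes the potential: ΔV = −E·d·cosθ.
ΔV = −(3.19×10⁴ V/m)(0.503 m)cos30° = -1.39×10⁴ V.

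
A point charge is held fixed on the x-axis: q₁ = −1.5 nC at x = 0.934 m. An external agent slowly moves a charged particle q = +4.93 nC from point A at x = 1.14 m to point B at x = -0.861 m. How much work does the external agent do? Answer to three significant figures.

2.86×10⁻⁷ J

For quasistatic motion the external work equals the change in potential energy: W_ext = qΔV = q(V_B − V_A).
At A: distance to the source charge is 0.206 m; V_A = kq₁/r = -65.5 V.
At B: distance to the source charge is 1.79 m; V_B = kq₁/r = -7.51 V.
ΔV = V_B − V_A = 57.9 V.
W_ext = qΔV = (4.93×10⁻⁹ C)(57.9 V) = 2.86×10⁻⁷ J.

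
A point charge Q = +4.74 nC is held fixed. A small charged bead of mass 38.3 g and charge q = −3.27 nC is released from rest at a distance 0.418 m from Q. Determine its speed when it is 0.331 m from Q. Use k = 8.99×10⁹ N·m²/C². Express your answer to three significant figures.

Only the electrostatic force acts, so mechanical energy is conserved: ½mv² = U₁ − U₂ = kQq(1/r₁ − 1/r₂).
U₁ − U₂ = (8.99×10⁹ N·m²/C²)(4.74×10⁻⁹ C)(-3.27×10⁻⁹ C)(1/0.418 − 1/0.331) = 8.76×10⁻⁸ J.
v = √(2·8.76×10⁻⁸/0.0383) = 2.14×10⁻³ m/s.

2.14×10⁻³ m/s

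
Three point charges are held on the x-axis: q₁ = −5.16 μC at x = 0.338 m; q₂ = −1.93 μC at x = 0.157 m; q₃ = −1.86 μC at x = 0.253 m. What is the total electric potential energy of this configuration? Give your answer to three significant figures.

1.85 J

The work to assemble the configuration equals its total potential energy, U = Σ kqᵢqⱼ/rᵢⱼ over all pairs.
Pair separations: r₁₂ = 0.181 m, r₁₃ = 0.0850 m, r₂₃ = 0.0960 m.
U = (0.495) + (1.02) + (0.336) = 1.85 J.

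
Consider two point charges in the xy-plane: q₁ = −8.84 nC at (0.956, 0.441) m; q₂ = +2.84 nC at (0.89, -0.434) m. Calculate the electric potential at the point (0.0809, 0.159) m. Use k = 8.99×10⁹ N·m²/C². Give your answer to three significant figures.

The total potential is the scalar sum of each charge's contribution, V = Σ kqᵢ/rᵢ.
Distances from the field point to each charge: r₁ = 0.919 m, r₂ = 1.00 m.
V = k[(-8.84×10⁻⁹)/(0.919) + (2.84×10⁻⁹)/(1.00)] = -61.0 V.

-61.0 V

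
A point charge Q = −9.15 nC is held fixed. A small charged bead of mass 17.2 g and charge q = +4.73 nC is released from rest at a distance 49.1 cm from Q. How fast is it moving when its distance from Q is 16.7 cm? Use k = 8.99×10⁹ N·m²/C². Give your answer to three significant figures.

0.0134 m/s

Only the electrostatic force acts, so mechanical energy is conserved: ½mv² = U₁ − U₂ = kQq(1/r₁ − 1/r₂).
U₁ − U₂ = (8.99×10⁹ N·m²/C²)(-9.15×10⁻⁹ C)(4.73×10⁻⁹ C)(1/0.491 − 1/0.167) = 1.54×10⁻⁶ J.
v = √(2·1.54×10⁻⁶/0.0172) = 0.0134 m/s.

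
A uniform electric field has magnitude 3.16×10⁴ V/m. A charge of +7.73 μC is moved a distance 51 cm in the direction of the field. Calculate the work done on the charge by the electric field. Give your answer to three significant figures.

The potential change for a displacement 51 cm in the direction of the field is ΔV = −Ed = -1.61×10⁴ V.
W_field = −qΔV = 0.125 J.

0.125 J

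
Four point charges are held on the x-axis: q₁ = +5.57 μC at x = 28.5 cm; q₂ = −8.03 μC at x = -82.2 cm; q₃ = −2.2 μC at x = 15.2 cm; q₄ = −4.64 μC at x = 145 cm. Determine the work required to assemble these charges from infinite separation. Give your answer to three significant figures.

The assembly work is the sum of pairwise potential energies, U = Σ_{i<j} kqᵢqⱼ/rᵢⱼ.
Pair separations: r₁₂ = 1.11 m, r₁₃ = 0.133 m, r₁₄ = 1.17 m, r₂₃ = 0.974 m, r₂₄ = 2.27 m, r₃₄ = 1.30 m.
Summing all 6 pair terms gives U = -1.01 J.

-1.01 J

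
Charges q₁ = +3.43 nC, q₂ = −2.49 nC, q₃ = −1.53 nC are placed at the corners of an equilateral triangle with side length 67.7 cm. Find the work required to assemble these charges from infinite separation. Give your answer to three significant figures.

-1.33×10⁻⁷ J

The work to assemble the configuration equals its total potential energy, U = Σ kqᵢqⱼ/rᵢⱼ over all pairs.
All three pair separations equal the side length, 0.677 m.
U = (-1.13×10⁻⁷) + (-6.97×10⁻⁸) + (5.06×10⁻⁸) = -1.33×10⁻⁷ J.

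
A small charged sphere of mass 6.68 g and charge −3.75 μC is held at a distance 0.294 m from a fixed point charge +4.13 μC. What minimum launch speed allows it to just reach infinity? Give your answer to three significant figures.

11.9 m/s

To just escape, total mechanical energy must reach zero at infinity: ½mv²_min + U = 0, so ½mv²_min = −U = |kQq|/r.
|U| = |kQq|/r = (8.99×10⁹ N·m²/C²)(4.13×10⁻⁶)(3.75×10⁻⁶)/(0.294) = 0.474 J.
v_min = √(2|U|/m) = √(2·0.474/6.68×10⁻³) = 11.9 m/s.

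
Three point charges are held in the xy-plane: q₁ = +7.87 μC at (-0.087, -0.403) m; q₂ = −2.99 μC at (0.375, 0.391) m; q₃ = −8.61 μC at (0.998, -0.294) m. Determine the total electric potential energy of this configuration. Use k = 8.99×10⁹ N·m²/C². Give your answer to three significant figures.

The assembly work is the sum of pairwise potential energies, U = Σ_{i<j} kqᵢqⱼ/rᵢⱼ.
Pair separations: r₁₂ = 0.919 m, r₁₃ = 1.09 m, r₂₃ = 0.926 m.
U = (-0.230) + (-0.559) + (0.250) = -0.539 J.

-0.539 J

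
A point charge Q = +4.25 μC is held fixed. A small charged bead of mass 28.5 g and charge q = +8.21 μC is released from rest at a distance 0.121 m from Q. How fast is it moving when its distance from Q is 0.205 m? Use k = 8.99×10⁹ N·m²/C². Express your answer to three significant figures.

8.63 m/s

Only the electrostatic force acts, so mechanical energy is conserved: ½mv² = U₁ − U₂ = kQq(1/r₁ − 1/r₂).
U₁ − U₂ = (8.99×10⁹ N·m²/C²)(4.25×10⁻⁶ C)(8.21×10⁻⁶ C)(1/0.121 − 1/0.205) = 1.06 J.
v = √(2·1.06/0.0285) = 8.63 m/s.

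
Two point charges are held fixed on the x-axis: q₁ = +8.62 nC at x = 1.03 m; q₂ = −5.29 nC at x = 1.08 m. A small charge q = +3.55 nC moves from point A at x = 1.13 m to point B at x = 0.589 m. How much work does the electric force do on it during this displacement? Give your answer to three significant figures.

The work done by the electric force is W_field = −ΔU = −q(V_B − V_A) = q(V_A − V_B).
At A: distances to the source charges are 0.100 m, 0.0500 m; V_A = Σ kqᵢ/rᵢ = -176 V.
At B: distances to the source charges are 0.441 m, 0.491 m; V_B = Σ kqᵢ/rᵢ = 78.9 V.
ΔV = V_B − V_A = 255 V.
W_field = −qΔV = −(3.55×10⁻⁹ C)(255 V) = -9.05×10⁻⁷ J.

-9.05×10⁻⁷ J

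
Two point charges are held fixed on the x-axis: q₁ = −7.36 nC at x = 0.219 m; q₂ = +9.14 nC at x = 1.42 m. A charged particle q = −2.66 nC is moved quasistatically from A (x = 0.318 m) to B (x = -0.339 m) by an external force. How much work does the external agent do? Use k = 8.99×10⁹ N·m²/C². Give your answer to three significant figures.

For quasistatic motion the external work equals the change in potential energy: W_ext = qΔV = q(V_B − V_A).
At A: distances to the source charges are 0.0990 m, 1.10 m; V_A = Σ kqᵢ/rᵢ = -594 V.
At B: distances to the source charges are 0.558 m, 1.76 m; V_B = Σ kqᵢ/rᵢ = -71.9 V.
ΔV = V_B − V_A = 522 V.
W_ext = qΔV = (-2.66×10⁻⁹ C)(522 V) = -1.39×10⁻⁶ J.

-1.39×10⁻⁶ J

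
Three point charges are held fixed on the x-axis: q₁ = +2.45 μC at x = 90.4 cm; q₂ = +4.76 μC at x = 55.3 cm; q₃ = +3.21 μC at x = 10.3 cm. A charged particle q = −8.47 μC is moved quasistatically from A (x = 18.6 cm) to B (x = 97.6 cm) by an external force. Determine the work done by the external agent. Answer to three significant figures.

For quasistatic motion the external work equals the change in potential energy: W_ext = qΔV = q(V_B − V_A).
At A: distances to the source charges are 0.718 m, 0.367 m, 0.0830 m; V_A = Σ kqᵢ/rᵢ = 4.95×10⁵ V.
At B: distances to the source charges are 0.0720 m, 0.423 m, 0.873 m; V_B = Σ kqᵢ/rᵢ = 4.40×10⁵ V.
ΔV = V_B − V_A = -5.48×10⁴ V.
W_ext = qΔV = (-8.47×10⁻⁶ C)(-5.48×10⁴ V) = 0.464 J.

0.464 J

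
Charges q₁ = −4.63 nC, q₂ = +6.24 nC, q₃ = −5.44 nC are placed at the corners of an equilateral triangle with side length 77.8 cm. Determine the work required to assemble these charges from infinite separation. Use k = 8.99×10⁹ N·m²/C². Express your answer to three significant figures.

-4.35×10⁻⁷ J

The assembly work is the sum of pairwise potential energies, U = Σ_{i<j} kqᵢqⱼ/rᵢⱼ.
All three pair separations equal the side length, 0.778 m.
U = (-3.34×10⁻⁷) + (2.91×10⁻⁷) + (-3.92×10⁻⁷) = -4.35×10⁻⁷ J.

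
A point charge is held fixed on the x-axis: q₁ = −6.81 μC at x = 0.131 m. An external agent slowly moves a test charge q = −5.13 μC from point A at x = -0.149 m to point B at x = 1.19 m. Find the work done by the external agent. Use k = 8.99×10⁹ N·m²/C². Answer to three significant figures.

-0.825 J

For quasistatic motion the external work equals the change in potential energy: W_ext = qΔV = q(V_B − V_A).
At A: distance to the source charge is 0.280 m; V_A = kq₁/r = -2.19×10⁵ V.
At B: distance to the source charge is 1.06 m; V_B = kq₁/r = -5.78×10⁴ V.
ΔV = V_B − V_A = 1.61×10⁵ V.
W_ext = qΔV = (-5.13×10⁻⁶ C)(1.61×10⁵ V) = -0.825 J.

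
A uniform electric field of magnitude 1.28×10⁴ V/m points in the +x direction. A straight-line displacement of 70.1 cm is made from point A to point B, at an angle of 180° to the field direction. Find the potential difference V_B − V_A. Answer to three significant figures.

8970 V

Only the component of displacement along E changes the potential: ΔV = −E·d·cosθ.
ΔV = −(1.28×10⁴ V/m)(0.701 m)cos180° = 8970 V.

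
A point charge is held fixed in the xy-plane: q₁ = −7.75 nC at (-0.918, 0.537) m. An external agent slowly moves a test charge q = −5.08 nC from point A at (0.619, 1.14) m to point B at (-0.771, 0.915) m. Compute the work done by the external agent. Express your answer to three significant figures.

For quasistatic motion the external work equals the change in potential energy: W_ext = qΔV = q(V_B − V_A).
At A: distance to the source charge is 1.65 m; V_A = kq₁/r = -42.2 V.
At B: distance to the source charge is 0.406 m; V_B = kq₁/r = -172 V.
ΔV = V_B − V_A = -130 V.
W_ext = qΔV = (-5.08×10⁻⁹ C)(-130 V) = 6.58×10⁻⁷ J.

6.58×10⁻⁷ J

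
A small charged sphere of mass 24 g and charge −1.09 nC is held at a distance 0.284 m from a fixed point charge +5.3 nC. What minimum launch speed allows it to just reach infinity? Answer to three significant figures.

To just escape, total mechanical energy must reach zero at infinity: ½mv²_min + U = 0, so ½mv²_min = −U = |kQq|/r.
|U| = |kQq|/r = (8.99×10⁹ N·m²/C²)(5.30×10⁻⁹)(1.09×10⁻⁹)/(0.284) = 1.83×10⁻⁷ J.
v_min = √(2|U|/m) = √(2·1.83×10⁻⁷/0.0240) = 3.90×10⁻³ m/s.

3.90×10⁻³ m/s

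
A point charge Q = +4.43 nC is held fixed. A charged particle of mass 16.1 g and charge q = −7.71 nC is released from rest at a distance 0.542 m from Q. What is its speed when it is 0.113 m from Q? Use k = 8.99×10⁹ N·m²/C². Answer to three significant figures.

0.0163 m/s

Only the electrostatic force acts, so mechanical energy is conserved: ½mv² = U₁ − U₂ = kQq(1/r₁ − 1/r₂).
U₁ − U₂ = (8.99×10⁹ N·m²/C²)(4.43×10⁻⁹ C)(-7.71×10⁻⁹ C)(1/0.542 − 1/0.113) = 2.15×10⁻⁶ J.
v = √(2·2.15×10⁻⁶/0.0161) = 0.0163 m/s.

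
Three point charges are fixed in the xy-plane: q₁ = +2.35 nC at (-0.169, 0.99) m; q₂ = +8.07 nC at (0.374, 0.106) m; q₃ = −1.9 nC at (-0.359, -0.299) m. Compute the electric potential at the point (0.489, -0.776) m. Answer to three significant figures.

The total potential is the scalar sum of each charge's contribution, V = Σ kqᵢ/rᵢ.
Distances from the field point to each charge: r₁ = 1.88 m, r₂ = 0.889 m, r₃ = 0.973 m.
V = k[(2.35×10⁻⁹)/(1.88) + (8.07×10⁻⁹)/(0.889) + (-1.90×10⁻⁹)/(0.973)] = 75.2 V.

75.2 V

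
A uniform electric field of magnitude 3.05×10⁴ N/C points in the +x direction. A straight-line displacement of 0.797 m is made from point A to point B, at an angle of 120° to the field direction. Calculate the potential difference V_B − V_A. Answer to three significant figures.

1.22×10⁴ V

Only the component of displacement along E changes the potential: ΔV = −E·d·cosθ.
ΔV = −(3.05×10⁴ V/m)(0.797 m)cos120° = 1.22×10⁴ V.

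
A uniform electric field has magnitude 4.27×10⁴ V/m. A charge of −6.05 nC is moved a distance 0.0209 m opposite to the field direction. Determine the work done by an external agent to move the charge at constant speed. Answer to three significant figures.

-5.40×10⁻⁶ J

The potential change for a displacement 0.0209 m opposite to the field direction is ΔV = +Ed = 892 V.
W_ext = qΔV = -5.40×10⁻⁶ J.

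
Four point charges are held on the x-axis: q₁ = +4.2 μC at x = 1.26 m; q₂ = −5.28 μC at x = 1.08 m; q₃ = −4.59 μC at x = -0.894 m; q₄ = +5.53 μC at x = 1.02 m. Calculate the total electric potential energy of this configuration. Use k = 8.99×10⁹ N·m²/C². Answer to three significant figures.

-4.70 J

The assembly work is the sum of pairwise potential energies, U = Σ_{i<j} kqᵢqⱼ/rᵢⱼ.
Pair separations: r₁₂ = 0.180 m, r₁₃ = 2.15 m, r₁₄ = 0.240 m, r₂₃ = 1.97 m, r₂₄ = 0.0600 m, r₃₄ = 1.91 m.
Summing all 6 pair terms gives U = -4.70 J.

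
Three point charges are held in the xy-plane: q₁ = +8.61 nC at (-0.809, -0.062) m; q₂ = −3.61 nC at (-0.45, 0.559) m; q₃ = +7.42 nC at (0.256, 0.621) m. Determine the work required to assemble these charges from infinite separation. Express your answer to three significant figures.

-2.75×10⁻⁷ J

The work to assemble the configuration equals its total potential energy, U = Σ kqᵢqⱼ/rᵢⱼ over all pairs.
Pair separations: r₁₂ = 0.717 m, r₁₃ = 1.27 m, r₂₃ = 0.709 m.
U = (-3.90×10⁻⁷) + (4.54×10⁻⁷) + (-3.40×10⁻⁷) = -2.75×10⁻⁷ J.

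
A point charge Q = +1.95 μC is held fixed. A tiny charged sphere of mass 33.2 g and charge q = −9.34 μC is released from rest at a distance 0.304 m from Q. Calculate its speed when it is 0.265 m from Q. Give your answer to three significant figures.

2.19 m/s

Only the electrostatic force acts, so mechanical energy is conserved: ½mv² = U₁ − U₂ = kQq(1/r₁ − 1/r₂).
U₁ − U₂ = (8.99×10⁹ N·m²/C²)(1.95×10⁻⁶ C)(-9.34×10⁻⁶ C)(1/0.304 − 1/0.265) = 0.0793 J.
v = √(2·0.0793/0.0332) = 2.19 m/s.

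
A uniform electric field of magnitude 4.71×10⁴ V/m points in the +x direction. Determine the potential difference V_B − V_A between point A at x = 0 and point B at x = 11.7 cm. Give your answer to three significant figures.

-5510 V

In a uniform field, potential decreases in the direction of E: V_B − V_A = −E·Δx.
V_B − V_A = −(4.71×10⁴ V/m)(0.117 m) = -5510 V.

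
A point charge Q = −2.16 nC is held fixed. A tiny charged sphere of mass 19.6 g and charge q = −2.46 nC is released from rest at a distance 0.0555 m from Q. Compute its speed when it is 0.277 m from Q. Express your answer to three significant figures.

Only the electrostatic force acts, so mechanical energy is conserved: ½mv² = U₁ − U₂ = kQq(1/r₁ − 1/r₂).
U₁ − U₂ = (8.99×10⁹ N·m²/C²)(-2.16×10⁻⁹ C)(-2.46×10⁻⁹ C)(1/0.0555 − 1/0.277) = 6.88×10⁻⁷ J.
v = √(2·6.88×10⁻⁷/0.0196) = 8.38×10⁻³ m/s.

8.38×10⁻³ m/s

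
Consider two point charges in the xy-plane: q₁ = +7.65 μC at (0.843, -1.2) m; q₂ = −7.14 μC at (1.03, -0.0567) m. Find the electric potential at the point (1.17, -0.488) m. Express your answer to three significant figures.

-5.38×10⁴ V

The total potential is the scalar sum of each charge's contribution, V = Σ kqᵢ/rᵢ.
Distances from the field point to each charge: r₁ = 0.784 m, r₂ = 0.453 m.
V = k[(7.65×10⁻⁶)/(0.784) + (-7.14×10⁻⁶)/(0.453)] = -5.38×10⁴ V.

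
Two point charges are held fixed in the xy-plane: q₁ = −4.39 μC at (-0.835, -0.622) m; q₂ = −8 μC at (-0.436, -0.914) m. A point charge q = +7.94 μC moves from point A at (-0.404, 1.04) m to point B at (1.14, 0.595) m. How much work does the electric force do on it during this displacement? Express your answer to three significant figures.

-0.0779 J

The work done by the electric force is W_field = −ΔU = −q(V_B − V_A) = q(V_A − V_B).
At A: distances to the source charges are 1.72 m, 1.95 m; V_A = Σ kqᵢ/rᵢ = -5.98×10⁴ V.
At B: distances to the source charges are 2.32 m, 2.18 m; V_B = Σ kqᵢ/rᵢ = -5.00×10⁴ V.
ΔV = V_B − V_A = 9810 V.
W_field = −qΔV = −(7.94×10⁻⁶ C)(9810 V) = -0.0779 J.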